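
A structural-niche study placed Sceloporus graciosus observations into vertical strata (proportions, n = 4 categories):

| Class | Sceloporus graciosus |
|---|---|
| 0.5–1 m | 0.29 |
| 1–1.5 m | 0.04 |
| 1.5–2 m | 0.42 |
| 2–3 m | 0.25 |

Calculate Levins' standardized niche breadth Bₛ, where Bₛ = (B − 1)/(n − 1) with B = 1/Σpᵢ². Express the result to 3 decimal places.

Σpᵢ² = 0.29² + 0.04² + 0.42² + 0.25² = 0.0841 + 0.0016 + 0.1764 + 0.0625 = 0.3246
B = 1 / 0.3246 = 3.08071
Bₛ = (B − 1)/(n − 1) = (3.08071 − 1)/(4 − 1) = 2.08071/3 = 0.69357

0.694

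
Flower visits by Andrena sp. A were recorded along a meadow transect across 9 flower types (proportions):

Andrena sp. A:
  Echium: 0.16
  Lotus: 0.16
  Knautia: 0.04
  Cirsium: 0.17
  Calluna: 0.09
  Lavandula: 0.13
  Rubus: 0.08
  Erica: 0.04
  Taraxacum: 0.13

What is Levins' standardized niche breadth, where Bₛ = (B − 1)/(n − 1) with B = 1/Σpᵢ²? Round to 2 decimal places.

0.82

Σpᵢ² = 0.16² + 0.16² + 0.04² + 0.17² + 0.09² + 0.13² + 0.08² + 0.04² + 0.13² = 0.0256 + 0.0256 + 0.0016 + 0.0289 + 0.0081 + 0.0169 + 0.0064 + 0.0016 + 0.0169 = 0.1316
B = 1 / 0.1316 = 7.5988
Bₛ = (B − 1)/(n − 1) = (7.5988 − 1)/(9 − 1) = 6.5988/8 = 0.8249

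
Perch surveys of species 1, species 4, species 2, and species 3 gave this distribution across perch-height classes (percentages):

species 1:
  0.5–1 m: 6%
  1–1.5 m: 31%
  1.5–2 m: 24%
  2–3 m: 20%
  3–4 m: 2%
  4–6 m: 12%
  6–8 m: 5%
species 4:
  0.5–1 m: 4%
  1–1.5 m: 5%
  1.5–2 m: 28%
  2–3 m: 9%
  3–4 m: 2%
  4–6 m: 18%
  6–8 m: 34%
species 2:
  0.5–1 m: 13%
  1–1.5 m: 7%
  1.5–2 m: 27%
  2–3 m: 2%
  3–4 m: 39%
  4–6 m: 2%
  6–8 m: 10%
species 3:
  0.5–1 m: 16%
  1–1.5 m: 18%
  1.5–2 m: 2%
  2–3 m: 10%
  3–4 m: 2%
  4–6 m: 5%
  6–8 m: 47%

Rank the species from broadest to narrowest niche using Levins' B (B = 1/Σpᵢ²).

species 1 > species 4 > species 2 > species 3

Convert percentages to proportions (divide by 100).
Σp_1ᵢ² = 0.06² + 0.31² + 0.24² + 0.20² + 0.02² + 0.12² + 0.05² = 0.0036 + 0.0961 + 0.0576 + 0.0400 + 0.0004 + 0.0144 + 0.0025 = 0.2146
B_1 = 1 / 0.2146 = 4.6598
Σp_4ᵢ² = 0.04² + 0.05² + 0.28² + 0.09² + 0.02² + 0.18² + 0.34² = 0.0016 + 0.0025 + 0.0784 + 0.0081 + 0.0004 + 0.0324 + 0.1156 = 0.2390
B_4 = 1 / 0.2390 = 4.1841
Σp_2ᵢ² = 0.13² + 0.07² + 0.27² + 0.02² + 0.39² + 0.02² + 0.10² = 0.0169 + 0.0049 + 0.0729 + 0.0004 + 0.1521 + 0.0004 + 0.0100 = 0.2576
B_2 = 1 / 0.2576 = 3.8820
Σp_3ᵢ² = 0.16² + 0.18² + 0.02² + 0.10² + 0.02² + 0.05² + 0.47² = 0.0256 + 0.0324 + 0.0004 + 0.0100 + 0.0004 + 0.0025 + 0.2209 = 0.2922
B_3 = 1 / 0.2922 = 3.4223
Ranking by B (broadest → narrowest): species 1 (4.66) > species 4 (4.18) > species 2 (3.88) > species 3 (3.42)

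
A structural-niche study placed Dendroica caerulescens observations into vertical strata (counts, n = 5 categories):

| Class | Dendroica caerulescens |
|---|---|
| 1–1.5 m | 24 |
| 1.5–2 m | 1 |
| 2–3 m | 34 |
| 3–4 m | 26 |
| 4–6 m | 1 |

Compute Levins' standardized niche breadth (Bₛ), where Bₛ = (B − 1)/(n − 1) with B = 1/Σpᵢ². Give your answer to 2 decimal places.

Proportions for Dendroica caerulescens (n=86): 24/86=0.2791, 1/86=0.0116, 34/86=0.3953, 26/86=0.3023, 1/86=0.0116
Σpᵢ² = 0.2791² + 0.0116² + 0.3953² + 0.3023² + 0.0116² = 0.077897 + 0.000135 + 0.156262 + 0.091385 + 0.000135 = 0.325814
B = 1 / 0.325814 = 3.0692
Bₛ = (B − 1)/(n − 1) = (3.0692 − 1)/(5 − 1) = 2.0692/4 = 0.5173

0.52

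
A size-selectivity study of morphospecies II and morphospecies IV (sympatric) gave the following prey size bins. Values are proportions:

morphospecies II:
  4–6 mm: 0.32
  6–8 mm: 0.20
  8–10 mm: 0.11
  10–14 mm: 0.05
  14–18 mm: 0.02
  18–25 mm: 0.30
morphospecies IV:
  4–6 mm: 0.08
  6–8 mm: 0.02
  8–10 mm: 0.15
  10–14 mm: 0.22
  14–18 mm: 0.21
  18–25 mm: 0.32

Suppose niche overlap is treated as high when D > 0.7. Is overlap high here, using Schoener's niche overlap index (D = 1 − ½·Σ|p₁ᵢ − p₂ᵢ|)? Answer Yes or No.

No

Σ|p₁ᵢ − p₂ᵢ| = 0.24 + 0.18 + 0.04 + 0.17 + 0.19 + 0.02 = 0.84
D = 1 − ½ × 0.84 = 1 − 0.420 = 0.5800
D = 0.5800 < 0.7 → No.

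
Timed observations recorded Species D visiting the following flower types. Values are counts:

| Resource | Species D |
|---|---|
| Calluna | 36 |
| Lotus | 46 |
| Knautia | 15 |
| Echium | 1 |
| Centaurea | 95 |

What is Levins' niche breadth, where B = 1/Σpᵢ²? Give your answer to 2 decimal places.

2.94

Proportions for Species D (n=193): 36/193=0.1865, 46/193=0.2383, 15/193=0.0777, 1/193=0.0052, 95/193=0.4922
Σpᵢ² = 0.1865² + 0.2383² + 0.0777² + 0.0052² + 0.4922² = 0.034782 + 0.056787 + 0.006037 + 0.000027 + 0.242261 = 0.339894
B = 1 / 0.339894 = 2.9421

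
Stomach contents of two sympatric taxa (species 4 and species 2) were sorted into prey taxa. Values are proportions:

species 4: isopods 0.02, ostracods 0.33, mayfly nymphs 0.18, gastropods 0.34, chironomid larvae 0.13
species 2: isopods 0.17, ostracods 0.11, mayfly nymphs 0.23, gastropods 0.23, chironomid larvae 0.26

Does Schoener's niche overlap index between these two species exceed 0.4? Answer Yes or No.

Σ|p₁ᵢ − p₂ᵢ| = 0.15 + 0.22 + 0.05 + 0.11 + 0.13 = 0.66
D = 1 − ½ × 0.66 = 1 − 0.330 = 0.6700
D = 0.6700 > 0.4 → Yes.

Yes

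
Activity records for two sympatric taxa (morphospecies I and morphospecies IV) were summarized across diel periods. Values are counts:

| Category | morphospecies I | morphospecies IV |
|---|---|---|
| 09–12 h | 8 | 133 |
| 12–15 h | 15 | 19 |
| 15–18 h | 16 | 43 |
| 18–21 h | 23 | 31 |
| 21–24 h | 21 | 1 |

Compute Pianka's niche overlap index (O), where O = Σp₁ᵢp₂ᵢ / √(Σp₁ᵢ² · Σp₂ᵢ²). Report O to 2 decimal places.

Proportions for morphospecies I (n=83): 8/83=0.0964, 15/83=0.1807, 16/83=0.1928, 23/83=0.2771, 21/83=0.2530
Proportions for morphospecies IV (n=227): 133/227=0.5859, 19/227=0.0837, 43/227=0.1894, 31/227=0.1366, 1/227=0.0044
Σ p₁ᵢp₂ᵢ = 0.056481 + 0.015125 + 0.036516 + 0.037852 + 0.001113 = 0.147087
Σp_1ᵢ² = 0.0964² + 0.1807² + 0.1928² + 0.2771² + 0.2530² = 0.009293 + 0.032652 + 0.037172 + 0.076784 + 0.064009 = 0.219910
Σp_2ᵢ² = 0.5859² + 0.0837² + 0.1894² + 0.1366² + 0.0044² = 0.343279 + 0.007006 + 0.035872 + 0.018660 + 0.000019 = 0.404836
O = 0.147087 / √(0.219910 × 0.404836) = 0.147087 / 0.2983747 = 0.4930

0.49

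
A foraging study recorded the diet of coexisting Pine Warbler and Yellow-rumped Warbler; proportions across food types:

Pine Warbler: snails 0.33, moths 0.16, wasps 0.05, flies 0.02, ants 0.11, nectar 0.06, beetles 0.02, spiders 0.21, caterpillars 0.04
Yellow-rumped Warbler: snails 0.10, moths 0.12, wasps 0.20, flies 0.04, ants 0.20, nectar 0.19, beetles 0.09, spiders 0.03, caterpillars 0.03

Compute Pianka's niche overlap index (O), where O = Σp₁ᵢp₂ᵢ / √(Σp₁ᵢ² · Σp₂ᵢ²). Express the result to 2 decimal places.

0.61

Σ p₁ᵢp₂ᵢ = 0.0330 + 0.0192 + 0.0100 + 0.0008 + 0.0220 + 0.0114 + 0.0018 + 0.0063 + 0.0012 = 0.1057
Σp_1ᵢ² = 0.33² + 0.16² + 0.05² + 0.02² + 0.11² + 0.06² + 0.02² + 0.21² + 0.04² = 0.1089 + 0.0256 + 0.0025 + 0.0004 + 0.0121 + 0.0036 + 0.0004 + 0.0441 + 0.0016 = 0.1992
Σp_2ᵢ² = 0.10² + 0.12² + 0.20² + 0.04² + 0.20² + 0.19² + 0.09² + 0.03² + 0.03² = 0.0100 + 0.0144 + 0.0400 + 0.0016 + 0.0400 + 0.0361 + 0.0081 + 0.0009 + 0.0009 = 0.1520
O = 0.1057 / √(0.1992 × 0.1520) = 0.1057 / 0.17401 = 0.6074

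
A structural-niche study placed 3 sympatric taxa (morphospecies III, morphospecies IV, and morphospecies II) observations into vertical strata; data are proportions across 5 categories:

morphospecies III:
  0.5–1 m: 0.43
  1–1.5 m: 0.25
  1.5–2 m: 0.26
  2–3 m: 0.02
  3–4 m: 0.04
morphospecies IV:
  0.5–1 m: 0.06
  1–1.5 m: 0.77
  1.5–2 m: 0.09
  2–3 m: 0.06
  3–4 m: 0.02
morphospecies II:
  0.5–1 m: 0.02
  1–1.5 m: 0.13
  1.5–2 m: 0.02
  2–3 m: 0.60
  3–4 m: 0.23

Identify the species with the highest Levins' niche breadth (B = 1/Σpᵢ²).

Σp_IIIᵢ² = 0.43² + 0.25² + 0.26² + 0.02² + 0.04² = 0.1849 + 0.0625 + 0.0676 + 0.0004 + 0.0016 = 0.3170
B_III = 1 / 0.3170 = 3.1546
Σp_IVᵢ² = 0.06² + 0.77² + 0.09² + 0.06² + 0.02² = 0.0036 + 0.5929 + 0.0081 + 0.0036 + 0.0004 = 0.6086
B_IV = 1 / 0.6086 = 1.6431
Σp_IIᵢ² = 0.02² + 0.13² + 0.02² + 0.60² + 0.23² = 0.0004 + 0.0169 + 0.0004 + 0.3600 + 0.0529 = 0.4306
B_II = 1 / 0.4306 = 2.3223
Highest B → broadest niche (most generalist): morphospecies III (B = 3.15).

morphospecies III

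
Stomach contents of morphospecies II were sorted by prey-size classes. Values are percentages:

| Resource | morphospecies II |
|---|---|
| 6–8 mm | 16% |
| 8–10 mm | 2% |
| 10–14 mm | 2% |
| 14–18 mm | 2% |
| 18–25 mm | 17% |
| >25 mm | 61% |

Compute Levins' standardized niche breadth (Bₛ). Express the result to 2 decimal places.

0.27

Convert percentages to proportions (divide by 100).
Σpᵢ² = 0.16² + 0.02² + 0.02² + 0.02² + 0.17² + 0.61² = 0.0256 + 0.0004 + 0.0004 + 0.0004 + 0.0289 + 0.3721 = 0.4278
B = 1 / 0.4278 = 2.3375
Bₛ = (B − 1)/(n − 1) = (2.3375 − 1)/(6 − 1) = 1.3375/5 = 0.2675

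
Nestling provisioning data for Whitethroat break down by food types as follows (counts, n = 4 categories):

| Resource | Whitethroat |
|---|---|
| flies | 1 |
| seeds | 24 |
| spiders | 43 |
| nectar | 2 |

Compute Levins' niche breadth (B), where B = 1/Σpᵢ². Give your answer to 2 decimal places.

2.02

Proportions for Whitethroat (n=70): 1/70=0.0143, 24/70=0.3429, 43/70=0.6143, 2/70=0.0286
Σpᵢ² = 0.0143² + 0.3429² + 0.6143² + 0.0286² = 0.000204 + 0.117580 + 0.377364 + 0.000818 = 0.495966
B = 1 / 0.495966 = 2.0163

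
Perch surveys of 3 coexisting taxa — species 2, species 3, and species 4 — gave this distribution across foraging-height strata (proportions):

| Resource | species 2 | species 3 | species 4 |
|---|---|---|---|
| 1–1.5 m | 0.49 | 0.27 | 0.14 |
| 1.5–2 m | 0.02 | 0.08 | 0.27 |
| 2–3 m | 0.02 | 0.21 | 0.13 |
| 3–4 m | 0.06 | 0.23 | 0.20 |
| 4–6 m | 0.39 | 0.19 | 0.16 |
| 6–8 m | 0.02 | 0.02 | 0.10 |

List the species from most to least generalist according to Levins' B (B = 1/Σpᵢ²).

Σp_2ᵢ² = 0.49² + 0.02² + 0.02² + 0.06² + 0.39² + 0.02² = 0.2401 + 0.0004 + 0.0004 + 0.0036 + 0.1521 + 0.0004 = 0.3970
B_2 = 1 / 0.3970 = 2.5189
Σp_3ᵢ² = 0.27² + 0.08² + 0.21² + 0.23² + 0.19² + 0.02² = 0.0729 + 0.0064 + 0.0441 + 0.0529 + 0.0361 + 0.0004 = 0.2128
B_3 = 1 / 0.2128 = 4.6992
Σp_4ᵢ² = 0.14² + 0.27² + 0.13² + 0.20² + 0.16² + 0.10² = 0.0196 + 0.0729 + 0.0169 + 0.0400 + 0.0256 + 0.0100 = 0.1850
B_4 = 1 / 0.1850 = 5.4054
Ranking by B (broadest → narrowest): species 4 (5.41) > species 3 (4.70) > species 2 (2.52)

species 4 > species 3 > species 2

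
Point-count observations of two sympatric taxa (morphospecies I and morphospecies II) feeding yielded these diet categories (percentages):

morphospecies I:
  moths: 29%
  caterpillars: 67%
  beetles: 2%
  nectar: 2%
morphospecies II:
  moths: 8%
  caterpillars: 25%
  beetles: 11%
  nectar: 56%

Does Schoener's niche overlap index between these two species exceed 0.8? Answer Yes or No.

No

Convert percentages to proportions (divide by 100).
Σ|p₁ᵢ − p₂ᵢ| = 0.21 + 0.42 + 0.09 + 0.54 = 1.26
D = 1 − ½ × 1.26 = 1 − 0.630 = 0.3700
D = 0.3700 < 0.8 → No.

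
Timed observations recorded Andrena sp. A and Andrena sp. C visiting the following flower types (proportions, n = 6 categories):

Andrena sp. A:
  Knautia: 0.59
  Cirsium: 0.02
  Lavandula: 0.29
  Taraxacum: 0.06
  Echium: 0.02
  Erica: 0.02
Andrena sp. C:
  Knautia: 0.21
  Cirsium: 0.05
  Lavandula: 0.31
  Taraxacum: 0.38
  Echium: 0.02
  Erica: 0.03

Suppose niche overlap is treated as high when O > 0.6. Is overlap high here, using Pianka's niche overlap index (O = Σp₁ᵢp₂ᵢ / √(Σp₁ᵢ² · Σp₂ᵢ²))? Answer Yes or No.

Σ p₁ᵢp₂ᵢ = 0.1239 + 0.0010 + 0.0899 + 0.0228 + 0.0004 + 0.0006 = 0.2386
Σp_1ᵢ² = 0.59² + 0.02² + 0.29² + 0.06² + 0.02² + 0.02² = 0.3481 + 0.0004 + 0.0841 + 0.0036 + 0.0004 + 0.0004 = 0.4370
Σp_2ᵢ² = 0.21² + 0.05² + 0.31² + 0.38² + 0.02² + 0.03² = 0.0441 + 0.0025 + 0.0961 + 0.1444 + 0.0004 + 0.0009 = 0.2884
O = 0.2386 / √(0.4370 × 0.2884) = 0.2386 / 0.35501 = 0.6721
O = 0.6721 > 0.6 → Yes.

Yes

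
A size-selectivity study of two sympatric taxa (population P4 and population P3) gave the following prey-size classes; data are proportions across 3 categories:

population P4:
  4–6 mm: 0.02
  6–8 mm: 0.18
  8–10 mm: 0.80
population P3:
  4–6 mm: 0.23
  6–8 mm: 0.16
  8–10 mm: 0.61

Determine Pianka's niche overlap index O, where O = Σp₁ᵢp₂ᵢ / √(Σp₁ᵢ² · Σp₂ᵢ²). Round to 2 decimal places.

Σ p₁ᵢp₂ᵢ = 0.0046 + 0.0288 + 0.4880 = 0.5214
Σp_1ᵢ² = 0.02² + 0.18² + 0.80² = 0.0004 + 0.0324 + 0.6400 = 0.6728
Σp_2ᵢ² = 0.23² + 0.16² + 0.61² = 0.0529 + 0.0256 + 0.3721 = 0.4506
O = 0.5214 / √(0.6728 × 0.4506) = 0.5214 / 0.55060 = 0.9470

0.95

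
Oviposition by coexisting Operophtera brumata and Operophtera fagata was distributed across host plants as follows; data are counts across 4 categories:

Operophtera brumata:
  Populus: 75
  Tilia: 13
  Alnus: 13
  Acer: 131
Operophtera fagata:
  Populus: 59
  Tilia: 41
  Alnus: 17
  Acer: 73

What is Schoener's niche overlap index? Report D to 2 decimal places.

0.81

Proportions for Operophtera brumata (n=232): 75/232=0.3233, 13/232=0.0560, 13/232=0.0560, 131/232=0.5647
Proportions for Operophtera fagata (n=190): 59/190=0.3105, 41/190=0.2158, 17/190=0.0895, 73/190=0.3842
Σ|p₁ᵢ − p₂ᵢ| = 0.0128 + 0.1598 + 0.0335 + 0.1805 = 0.3866
D = 1 − ½ × 0.3866 = 1 − 0.19330 = 0.80670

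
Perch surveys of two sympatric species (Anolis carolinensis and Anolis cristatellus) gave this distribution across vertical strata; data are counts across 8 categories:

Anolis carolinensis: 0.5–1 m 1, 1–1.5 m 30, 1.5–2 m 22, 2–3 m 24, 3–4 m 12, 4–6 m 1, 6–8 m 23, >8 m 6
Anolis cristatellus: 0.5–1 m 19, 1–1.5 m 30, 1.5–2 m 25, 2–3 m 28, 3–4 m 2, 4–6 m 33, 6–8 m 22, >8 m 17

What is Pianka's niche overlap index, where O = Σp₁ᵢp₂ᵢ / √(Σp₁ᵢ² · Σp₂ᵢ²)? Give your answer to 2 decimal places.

Proportions for Anolis carolinensis (n=119): 1/119=0.0084, 30/119=0.2521, 22/119=0.1849, 24/119=0.2017, 12/119=0.1008, 1/119=0.0084, 23/119=0.1933, 6/119=0.0504
Proportions for Anolis cristatellus (n=176): 19/176=0.1080, 30/176=0.1705, 25/176=0.1420, 28/176=0.1591, 2/176=0.0114, 33/176=0.1875, 22/176=0.1250, 17/176=0.0966
Σ p₁ᵢp₂ᵢ = 0.000907 + 0.042983 + 0.026256 + 0.032090 + 0.001149 + 0.001575 + 0.024163 + 0.004869 = 0.133992
Σp_1ᵢ² = 0.0084² + 0.2521² + 0.1849² + 0.2017² + 0.1008² + 0.0084² + 0.1933² + 0.0504² = 0.000071 + 0.063554 + 0.034188 + 0.040683 + 0.010161 + 0.000071 + 0.037365 + 0.002540 = 0.188633
Σp_2ᵢ² = 0.1080² + 0.1705² + 0.1420² + 0.1591² + 0.0114² + 0.1875² + 0.1250² + 0.0966² = 0.011664 + 0.029070 + 0.020164 + 0.025313 + 0.000130 + 0.035156 + 0.015625 + 0.009332 = 0.146454
O = 0.133992 / √(0.188633 × 0.146454) = 0.133992 / 0.1662109 = 0.8062

0.81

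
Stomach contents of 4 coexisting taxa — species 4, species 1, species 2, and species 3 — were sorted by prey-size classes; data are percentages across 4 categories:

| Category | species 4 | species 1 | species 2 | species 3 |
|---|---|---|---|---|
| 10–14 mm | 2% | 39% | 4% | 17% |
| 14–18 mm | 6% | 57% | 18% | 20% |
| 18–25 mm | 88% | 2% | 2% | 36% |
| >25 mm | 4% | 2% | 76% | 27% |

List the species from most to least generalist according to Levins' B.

species 3 > species 1 > species 2 > species 4

Convert percentages to proportions (divide by 100).
Σp_4ᵢ² = 0.02² + 0.06² + 0.88² + 0.04² = 0.0004 + 0.0036 + 0.7744 + 0.0016 = 0.7800
B_4 = 1 / 0.7800 = 1.2821
Σp_1ᵢ² = 0.39² + 0.57² + 0.02² + 0.02² = 0.1521 + 0.3249 + 0.0004 + 0.0004 = 0.4778
B_1 = 1 / 0.4778 = 2.0929
Σp_2ᵢ² = 0.04² + 0.18² + 0.02² + 0.76² = 0.0016 + 0.0324 + 0.0004 + 0.5776 = 0.6120
B_2 = 1 / 0.6120 = 1.6340
Σp_3ᵢ² = 0.17² + 0.20² + 0.36² + 0.27² = 0.0289 + 0.0400 + 0.1296 + 0.0729 = 0.2714
B_3 = 1 / 0.2714 = 3.6846
Ranking by B (broadest → narrowest): species 3 (3.68) > species 1 (2.09) > species 2 (1.63) > species 4 (1.28)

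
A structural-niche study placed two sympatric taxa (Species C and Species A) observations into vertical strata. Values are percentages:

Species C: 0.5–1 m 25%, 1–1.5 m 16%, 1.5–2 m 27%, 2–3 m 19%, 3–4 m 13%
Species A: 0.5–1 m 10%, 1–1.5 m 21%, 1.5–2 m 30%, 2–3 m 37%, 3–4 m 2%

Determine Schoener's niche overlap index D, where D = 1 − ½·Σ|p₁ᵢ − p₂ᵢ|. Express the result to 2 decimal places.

Convert percentages to proportions (divide by 100).
Σ|p₁ᵢ − p₂ᵢ| = 0.15 + 0.05 + 0.03 + 0.18 + 0.11 = 0.52
D = 1 − ½ × 0.52 = 1 − 0.260 = 0.7400

0.74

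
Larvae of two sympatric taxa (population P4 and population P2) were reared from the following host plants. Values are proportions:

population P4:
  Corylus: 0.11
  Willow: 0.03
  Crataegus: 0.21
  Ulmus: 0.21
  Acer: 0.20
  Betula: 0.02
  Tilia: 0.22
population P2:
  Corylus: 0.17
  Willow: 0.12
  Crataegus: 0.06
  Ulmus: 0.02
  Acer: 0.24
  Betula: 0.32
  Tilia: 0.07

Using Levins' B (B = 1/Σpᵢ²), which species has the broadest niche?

Σp_P4ᵢ² = 0.11² + 0.03² + 0.21² + 0.21² + 0.20² + 0.02² + 0.22² = 0.0121 + 0.0009 + 0.0441 + 0.0441 + 0.0400 + 0.0004 + 0.0484 = 0.1900
B_P4 = 1 / 0.1900 = 5.2632
Σp_P2ᵢ² = 0.17² + 0.12² + 0.06² + 0.02² + 0.24² + 0.32² + 0.07² = 0.0289 + 0.0144 + 0.0036 + 0.0004 + 0.0576 + 0.1024 + 0.0049 = 0.2122
B_P2 = 1 / 0.2122 = 4.7125
Highest B → broadest niche (most generalist): population P4 (B = 5.26).

population P4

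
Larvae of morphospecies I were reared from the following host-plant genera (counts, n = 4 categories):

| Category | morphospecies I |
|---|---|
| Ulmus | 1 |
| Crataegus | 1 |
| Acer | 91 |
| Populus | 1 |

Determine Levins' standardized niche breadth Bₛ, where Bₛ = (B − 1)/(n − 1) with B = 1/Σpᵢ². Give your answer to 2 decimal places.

Proportions for morphospecies I (n=94): 1/94=0.0106, 1/94=0.0106, 91/94=0.9681, 1/94=0.0106
Σpᵢ² = 0.0106² + 0.0106² + 0.9681² + 0.0106² = 0.000112 + 0.000112 + 0.937218 + 0.000112 = 0.937554
B = 1 / 0.937554 = 1.0666
Bₛ = (B − 1)/(n − 1) = (1.0666 − 1)/(4 − 1) = 0.0666/3 = 0.0222

0.02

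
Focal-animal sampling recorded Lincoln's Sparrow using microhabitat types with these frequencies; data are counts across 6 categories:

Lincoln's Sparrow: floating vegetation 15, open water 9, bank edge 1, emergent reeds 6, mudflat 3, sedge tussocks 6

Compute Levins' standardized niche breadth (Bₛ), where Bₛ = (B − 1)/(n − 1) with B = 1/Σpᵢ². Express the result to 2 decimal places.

Proportions for Lincoln's Sparrow (n=40): 15/40=0.3750, 9/40=0.2250, 1/40=0.0250, 6/40=0.1500, 3/40=0.0750, 6/40=0.1500
Σpᵢ² = 0.3750² + 0.2250² + 0.0250² + 0.1500² + 0.0750² + 0.1500² = 0.140625 + 0.050625 + 0.000625 + 0.022500 + 0.005625 + 0.022500 = 0.242500
B = 1 / 0.242500 = 4.1237
Bₛ = (B − 1)/(n − 1) = (4.1237 − 1)/(6 − 1) = 3.1237/5 = 0.6247

0.62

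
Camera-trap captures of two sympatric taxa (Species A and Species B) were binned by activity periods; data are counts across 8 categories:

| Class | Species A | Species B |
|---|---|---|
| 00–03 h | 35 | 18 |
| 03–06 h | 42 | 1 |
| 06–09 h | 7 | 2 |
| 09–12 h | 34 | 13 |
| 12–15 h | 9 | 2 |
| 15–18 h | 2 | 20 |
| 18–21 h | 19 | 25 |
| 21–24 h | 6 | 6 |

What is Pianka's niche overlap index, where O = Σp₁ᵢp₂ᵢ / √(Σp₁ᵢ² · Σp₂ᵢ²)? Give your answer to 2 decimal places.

0.63

Proportions for Species A (n=154): 35/154=0.2273, 42/154=0.2727, 7/154=0.0455, 34/154=0.2208, 9/154=0.0584, 2/154=0.0130, 19/154=0.1234, 6/154=0.0390
Proportions for Species B (n=87): 18/87=0.2069, 1/87=0.0115, 2/87=0.0230, 13/87=0.1494, 2/87=0.0230, 20/87=0.2299, 25/87=0.2874, 6/87=0.0690
Σ p₁ᵢp₂ᵢ = 0.047028 + 0.003136 + 0.001047 + 0.032988 + 0.001343 + 0.002989 + 0.035465 + 0.002691 = 0.126687
Σp_1ᵢ² = 0.2273² + 0.2727² + 0.0455² + 0.2208² + 0.0584² + 0.0130² + 0.1234² + 0.0390² = 0.051665 + 0.074365 + 0.002070 + 0.048753 + 0.003411 + 0.000169 + 0.015228 + 0.001521 = 0.197182
Σp_2ᵢ² = 0.2069² + 0.0115² + 0.0230² + 0.1494² + 0.0230² + 0.2299² + 0.2874² + 0.0690² = 0.042808 + 0.000132 + 0.000529 + 0.022320 + 0.000529 + 0.052854 + 0.082599 + 0.004761 = 0.206532
O = 0.126687 / √(0.197182 × 0.206532) = 0.126687 / 0.2018029 = 0.6278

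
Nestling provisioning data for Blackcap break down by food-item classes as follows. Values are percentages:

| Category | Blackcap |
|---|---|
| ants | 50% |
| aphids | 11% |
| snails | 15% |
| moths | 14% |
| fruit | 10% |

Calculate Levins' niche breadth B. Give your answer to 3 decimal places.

3.183

Convert percentages to proportions (divide by 100).
Σpᵢ² = 0.50² + 0.11² + 0.15² + 0.14² + 0.10² = 0.2500 + 0.0121 + 0.0225 + 0.0196 + 0.0100 = 0.3142
B = 1 / 0.3142 = 3.18269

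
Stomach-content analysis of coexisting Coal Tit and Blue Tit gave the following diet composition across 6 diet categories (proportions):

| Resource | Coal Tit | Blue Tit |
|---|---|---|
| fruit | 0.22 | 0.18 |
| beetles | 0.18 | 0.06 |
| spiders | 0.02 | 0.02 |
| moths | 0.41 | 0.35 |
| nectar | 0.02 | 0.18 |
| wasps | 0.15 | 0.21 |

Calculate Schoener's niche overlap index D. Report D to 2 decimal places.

0.78

Σ|p₁ᵢ − p₂ᵢ| = 0.04 + 0.12 + 0.00 + 0.06 + 0.16 + 0.06 = 0.44
D = 1 − ½ × 0.44 = 1 − 0.220 = 0.7800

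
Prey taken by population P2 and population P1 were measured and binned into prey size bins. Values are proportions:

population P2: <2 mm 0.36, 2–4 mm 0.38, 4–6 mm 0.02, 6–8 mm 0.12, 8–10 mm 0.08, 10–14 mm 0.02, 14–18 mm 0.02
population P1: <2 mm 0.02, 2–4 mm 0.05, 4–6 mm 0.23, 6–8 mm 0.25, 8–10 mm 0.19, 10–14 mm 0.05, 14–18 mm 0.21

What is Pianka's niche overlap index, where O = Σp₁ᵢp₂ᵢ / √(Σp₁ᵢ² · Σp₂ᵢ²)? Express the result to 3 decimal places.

Σ p₁ᵢp₂ᵢ = 0.0072 + 0.0190 + 0.0046 + 0.0300 + 0.0152 + 0.0010 + 0.0042 = 0.0812
Σp_1ᵢ² = 0.36² + 0.38² + 0.02² + 0.12² + 0.08² + 0.02² + 0.02² = 0.1296 + 0.1444 + 0.0004 + 0.0144 + 0.0064 + 0.0004 + 0.0004 = 0.2960
Σp_2ᵢ² = 0.02² + 0.05² + 0.23² + 0.25² + 0.19² + 0.05² + 0.21² = 0.0004 + 0.0025 + 0.0529 + 0.0625 + 0.0361 + 0.0025 + 0.0441 = 0.2010
O = 0.0812 / √(0.2960 × 0.2010) = 0.0812 / 0.243918 = 0.33290

0.333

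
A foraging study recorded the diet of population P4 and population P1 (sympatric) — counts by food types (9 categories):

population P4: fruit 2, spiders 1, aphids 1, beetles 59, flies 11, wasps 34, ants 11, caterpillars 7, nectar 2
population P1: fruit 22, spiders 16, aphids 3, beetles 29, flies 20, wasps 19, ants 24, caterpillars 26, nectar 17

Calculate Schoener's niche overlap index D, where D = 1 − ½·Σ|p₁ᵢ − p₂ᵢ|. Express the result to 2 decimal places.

0.55

Proportions for population P4 (n=128): 2/128=0.0156, 1/128=0.0078, 1/128=0.0078, 59/128=0.4609, 11/128=0.0859, 34/128=0.2656, 11/128=0.0859, 7/128=0.0547, 2/128=0.0156
Proportions for population P1 (n=176): 22/176=0.1250, 16/176=0.0909, 3/176=0.0170, 29/176=0.1648, 20/176=0.1136, 19/176=0.1080, 24/176=0.1364, 26/176=0.1477, 17/176=0.0966
Σ|p₁ᵢ − p₂ᵢ| = 0.1094 + 0.0831 + 0.0092 + 0.2961 + 0.0277 + 0.1576 + 0.0505 + 0.0930 + 0.0810 = 0.9076
D = 1 − ½ × 0.9076 = 1 − 0.45380 = 0.54620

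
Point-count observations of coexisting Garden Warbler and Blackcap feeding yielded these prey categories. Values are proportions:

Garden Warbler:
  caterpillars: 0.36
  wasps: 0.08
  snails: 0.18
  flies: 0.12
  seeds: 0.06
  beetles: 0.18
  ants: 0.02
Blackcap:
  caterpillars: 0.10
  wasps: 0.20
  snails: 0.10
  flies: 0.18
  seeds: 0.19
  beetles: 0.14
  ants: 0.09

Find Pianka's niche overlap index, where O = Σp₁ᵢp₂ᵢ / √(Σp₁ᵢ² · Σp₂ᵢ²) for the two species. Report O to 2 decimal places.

0.70

Σ p₁ᵢp₂ᵢ = 0.0360 + 0.0160 + 0.0180 + 0.0216 + 0.0114 + 0.0252 + 0.0018 = 0.1300
Σp_1ᵢ² = 0.36² + 0.08² + 0.18² + 0.12² + 0.06² + 0.18² + 0.02² = 0.1296 + 0.0064 + 0.0324 + 0.0144 + 0.0036 + 0.0324 + 0.0004 = 0.2192
Σp_2ᵢ² = 0.10² + 0.20² + 0.10² + 0.18² + 0.19² + 0.14² + 0.09² = 0.0100 + 0.0400 + 0.0100 + 0.0324 + 0.0361 + 0.0196 + 0.0081 = 0.1562
O = 0.1300 / √(0.2192 × 0.1562) = 0.1300 / 0.18504 = 0.7026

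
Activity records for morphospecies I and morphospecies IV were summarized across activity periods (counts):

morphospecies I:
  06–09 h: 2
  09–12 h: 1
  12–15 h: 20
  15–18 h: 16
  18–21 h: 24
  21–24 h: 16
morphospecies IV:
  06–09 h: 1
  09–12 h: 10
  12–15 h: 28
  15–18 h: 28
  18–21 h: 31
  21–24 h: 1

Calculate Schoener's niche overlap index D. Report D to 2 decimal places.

0.79

Proportions for morphospecies I (n=79): 2/79=0.0253, 1/79=0.0127, 20/79=0.2532, 16/79=0.2025, 24/79=0.3038, 16/79=0.2025
Proportions for morphospecies IV (n=99): 1/99=0.0101, 10/99=0.1010, 28/99=0.2828, 28/99=0.2828, 31/99=0.3131, 1/99=0.0101
Σ|p₁ᵢ − p₂ᵢ| = 0.0152 + 0.0883 + 0.0296 + 0.0803 + 0.0093 + 0.1924 = 0.4151
D = 1 − ½ × 0.4151 = 1 − 0.20755 = 0.79245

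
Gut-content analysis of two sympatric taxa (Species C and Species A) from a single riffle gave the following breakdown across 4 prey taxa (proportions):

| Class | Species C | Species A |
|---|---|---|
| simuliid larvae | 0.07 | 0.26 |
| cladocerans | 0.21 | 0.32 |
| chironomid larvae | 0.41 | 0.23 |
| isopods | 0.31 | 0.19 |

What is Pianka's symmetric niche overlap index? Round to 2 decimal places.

0.84

Σ p₁ᵢp₂ᵢ = 0.0182 + 0.0672 + 0.0943 + 0.0589 = 0.2386
Σp_1ᵢ² = 0.07² + 0.21² + 0.41² + 0.31² = 0.0049 + 0.0441 + 0.1681 + 0.0961 = 0.3132
Σp_2ᵢ² = 0.26² + 0.32² + 0.23² + 0.19² = 0.0676 + 0.1024 + 0.0529 + 0.0361 = 0.2590
O = 0.2386 / √(0.3132 × 0.2590) = 0.2386 / 0.28481 = 0.8378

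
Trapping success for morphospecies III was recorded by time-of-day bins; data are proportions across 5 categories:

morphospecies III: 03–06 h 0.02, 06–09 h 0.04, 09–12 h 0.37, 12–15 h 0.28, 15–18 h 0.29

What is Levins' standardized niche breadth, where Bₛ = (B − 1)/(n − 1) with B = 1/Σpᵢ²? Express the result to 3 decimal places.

Σpᵢ² = 0.02² + 0.04² + 0.37² + 0.28² + 0.29² = 0.0004 + 0.0016 + 0.1369 + 0.0784 + 0.0841 = 0.3014
B = 1 / 0.3014 = 3.31785
Bₛ = (B − 1)/(n − 1) = (3.31785 − 1)/(5 − 1) = 2.31785/4 = 0.57946

0.579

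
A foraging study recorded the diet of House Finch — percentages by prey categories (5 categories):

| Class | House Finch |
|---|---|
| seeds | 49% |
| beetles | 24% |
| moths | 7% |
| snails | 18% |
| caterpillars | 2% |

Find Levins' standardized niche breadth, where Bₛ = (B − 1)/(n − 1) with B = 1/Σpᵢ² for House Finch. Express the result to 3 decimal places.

0.495

Convert percentages to proportions (divide by 100).
Σpᵢ² = 0.49² + 0.24² + 0.07² + 0.18² + 0.02² = 0.2401 + 0.0576 + 0.0049 + 0.0324 + 0.0004 = 0.3354
B = 1 / 0.3354 = 2.98151
Bₛ = (B − 1)/(n − 1) = (2.98151 − 1)/(5 − 1) = 1.98151/4 = 0.49538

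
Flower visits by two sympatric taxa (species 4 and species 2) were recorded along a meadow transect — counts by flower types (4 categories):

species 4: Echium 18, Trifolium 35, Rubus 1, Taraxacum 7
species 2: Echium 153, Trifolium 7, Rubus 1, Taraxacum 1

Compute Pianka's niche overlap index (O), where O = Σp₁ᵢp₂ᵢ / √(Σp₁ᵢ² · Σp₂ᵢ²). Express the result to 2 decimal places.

Proportions for species 4 (n=61): 18/61=0.2951, 35/61=0.5738, 1/61=0.0164, 7/61=0.1148
Proportions for species 2 (n=162): 153/162=0.9444, 7/162=0.0432, 1/162=0.0062, 1/162=0.0062
Σ p₁ᵢp₂ᵢ = 0.278692 + 0.024788 + 0.000102 + 0.000712 = 0.304294
Σp_1ᵢ² = 0.2951² + 0.5738² + 0.0164² + 0.1148² = 0.087084 + 0.329246 + 0.000269 + 0.013179 = 0.429778
Σp_2ᵢ² = 0.9444² + 0.0432² + 0.0062² + 0.0062² = 0.891891 + 0.001866 + 0.000038 + 0.000038 = 0.893833
O = 0.304294 / √(0.429778 × 0.893833) = 0.304294 / 0.6197982 = 0.4910

0.49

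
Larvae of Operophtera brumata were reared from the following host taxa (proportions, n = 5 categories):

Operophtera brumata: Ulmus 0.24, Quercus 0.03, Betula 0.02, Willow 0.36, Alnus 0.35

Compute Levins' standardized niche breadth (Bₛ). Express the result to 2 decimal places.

Σpᵢ² = 0.24² + 0.03² + 0.02² + 0.36² + 0.35² = 0.0576 + 0.0009 + 0.0004 + 0.1296 + 0.1225 = 0.3110
B = 1 / 0.3110 = 3.2154
Bₛ = (B − 1)/(n − 1) = (3.2154 − 1)/(5 − 1) = 2.2154/4 = 0.5539

0.55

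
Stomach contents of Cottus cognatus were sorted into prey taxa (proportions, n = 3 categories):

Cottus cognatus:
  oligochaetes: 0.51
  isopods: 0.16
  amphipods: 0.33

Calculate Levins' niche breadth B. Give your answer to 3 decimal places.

Σpᵢ² = 0.51² + 0.16² + 0.33² = 0.2601 + 0.0256 + 0.1089 = 0.3946
B = 1 / 0.3946 = 2.53421

2.534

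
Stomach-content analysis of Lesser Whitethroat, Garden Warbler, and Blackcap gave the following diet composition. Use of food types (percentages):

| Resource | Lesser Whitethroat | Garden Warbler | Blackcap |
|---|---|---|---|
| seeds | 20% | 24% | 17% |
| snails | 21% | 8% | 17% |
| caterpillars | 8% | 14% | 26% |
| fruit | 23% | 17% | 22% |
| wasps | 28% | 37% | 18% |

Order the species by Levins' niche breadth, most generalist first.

Blackcap > Lesser Whitethroat > Garden Warbler

Convert percentages to proportions (divide by 100).
Σp_Whitᵢ² = 0.20² + 0.21² + 0.08² + 0.23² + 0.28² = 0.0400 + 0.0441 + 0.0064 + 0.0529 + 0.0784 = 0.2218
B_Whit = 1 / 0.2218 = 4.5086
Σp_Warbᵢ² = 0.24² + 0.08² + 0.14² + 0.17² + 0.37² = 0.0576 + 0.0064 + 0.0196 + 0.0289 + 0.1369 = 0.2494
B_Warb = 1 / 0.2494 = 4.0096
Σp_Blacᵢ² = 0.17² + 0.17² + 0.26² + 0.22² + 0.18² = 0.0289 + 0.0289 + 0.0676 + 0.0484 + 0.0324 = 0.2062
B_Blac = 1 / 0.2062 = 4.8497
Ranking by B (broadest → narrowest): Blackcap (4.85) > Lesser Whitethroat (4.51) > Garden Warbler (4.01)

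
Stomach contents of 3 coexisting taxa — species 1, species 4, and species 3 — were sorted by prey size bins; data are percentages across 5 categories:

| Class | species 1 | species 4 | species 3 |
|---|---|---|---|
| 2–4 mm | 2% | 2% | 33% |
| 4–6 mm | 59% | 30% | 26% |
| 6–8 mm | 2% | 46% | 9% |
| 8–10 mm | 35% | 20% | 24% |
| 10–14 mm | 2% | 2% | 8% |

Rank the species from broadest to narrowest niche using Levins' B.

Convert percentages to proportions (divide by 100).
Σp_1ᵢ² = 0.02² + 0.59² + 0.02² + 0.35² + 0.02² = 0.0004 + 0.3481 + 0.0004 + 0.1225 + 0.0004 = 0.4718
B_1 = 1 / 0.4718 = 2.1195
Σp_4ᵢ² = 0.02² + 0.30² + 0.46² + 0.20² + 0.02² = 0.0004 + 0.0900 + 0.2116 + 0.0400 + 0.0004 = 0.3424
B_4 = 1 / 0.3424 = 2.9206
Σp_3ᵢ² = 0.33² + 0.26² + 0.09² + 0.24² + 0.08² = 0.1089 + 0.0676 + 0.0081 + 0.0576 + 0.0064 = 0.2486
B_3 = 1 / 0.2486 = 4.0225
Ranking by B (broadest → narrowest): species 3 (4.02) > species 4 (2.92) > species 1 (2.12)

species 3 > species 4 > species 1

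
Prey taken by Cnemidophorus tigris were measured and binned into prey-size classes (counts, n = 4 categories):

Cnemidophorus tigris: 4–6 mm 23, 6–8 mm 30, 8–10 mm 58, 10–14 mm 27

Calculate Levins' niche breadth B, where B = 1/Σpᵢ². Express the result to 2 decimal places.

Proportions for Cnemidophorus tigris (n=138): 23/138=0.1667, 30/138=0.2174, 58/138=0.4203, 27/138=0.1957
Σpᵢ² = 0.1667² + 0.2174² + 0.4203² + 0.1957² = 0.027789 + 0.047263 + 0.176652 + 0.038298 = 0.290002
B = 1 / 0.290002 = 3.4483

3.45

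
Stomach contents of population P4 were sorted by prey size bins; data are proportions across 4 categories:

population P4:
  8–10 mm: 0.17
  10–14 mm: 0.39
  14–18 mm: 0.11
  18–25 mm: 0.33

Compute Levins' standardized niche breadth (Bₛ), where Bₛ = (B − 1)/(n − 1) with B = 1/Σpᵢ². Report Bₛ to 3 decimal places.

Σpᵢ² = 0.17² + 0.39² + 0.11² + 0.33² = 0.0289 + 0.1521 + 0.0121 + 0.1089 = 0.3020
B = 1 / 0.3020 = 3.31126
Bₛ = (B − 1)/(n − 1) = (3.31126 − 1)/(4 − 1) = 2.31126/3 = 0.77042

0.770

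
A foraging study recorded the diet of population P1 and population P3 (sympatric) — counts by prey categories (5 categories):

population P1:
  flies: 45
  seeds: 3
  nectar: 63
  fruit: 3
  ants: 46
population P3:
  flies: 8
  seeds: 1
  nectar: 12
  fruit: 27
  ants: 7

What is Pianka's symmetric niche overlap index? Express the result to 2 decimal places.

0.54

Proportions for population P1 (n=160): 45/160=0.2813, 3/160=0.0188, 63/160=0.3938, 3/160=0.0188, 46/160=0.2875
Proportions for population P3 (n=55): 8/55=0.1455, 1/55=0.0182, 12/55=0.2182, 27/55=0.4909, 7/55=0.1273
Σ p₁ᵢp₂ᵢ = 0.040929 + 0.000342 + 0.085927 + 0.009229 + 0.036599 = 0.173026
Σp_1ᵢ² = 0.2813² + 0.0188² + 0.3938² + 0.0188² + 0.2875² = 0.079130 + 0.000353 + 0.155078 + 0.000353 + 0.082656 = 0.317570
Σp_2ᵢ² = 0.1455² + 0.0182² + 0.2182² + 0.4909² + 0.1273² = 0.021170 + 0.000331 + 0.047611 + 0.240983 + 0.016205 = 0.326300
O = 0.173026 / √(0.317570 × 0.326300) = 0.173026 / 0.3219054 = 0.5375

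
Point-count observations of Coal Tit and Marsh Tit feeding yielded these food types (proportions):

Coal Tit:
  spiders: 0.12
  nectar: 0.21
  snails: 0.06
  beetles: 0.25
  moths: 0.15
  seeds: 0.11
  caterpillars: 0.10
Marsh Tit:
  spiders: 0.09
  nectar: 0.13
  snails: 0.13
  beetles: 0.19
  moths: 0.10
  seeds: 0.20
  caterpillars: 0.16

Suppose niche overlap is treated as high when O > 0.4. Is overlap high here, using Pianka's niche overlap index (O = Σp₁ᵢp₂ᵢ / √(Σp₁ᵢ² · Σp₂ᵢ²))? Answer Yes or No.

Yes

Σ p₁ᵢp₂ᵢ = 0.0108 + 0.0273 + 0.0078 + 0.0475 + 0.0150 + 0.0220 + 0.0160 = 0.1464
Σp_1ᵢ² = 0.12² + 0.21² + 0.06² + 0.25² + 0.15² + 0.11² + 0.10² = 0.0144 + 0.0441 + 0.0036 + 0.0625 + 0.0225 + 0.0121 + 0.0100 = 0.1692
Σp_2ᵢ² = 0.09² + 0.13² + 0.13² + 0.19² + 0.10² + 0.20² + 0.16² = 0.0081 + 0.0169 + 0.0169 + 0.0361 + 0.0100 + 0.0400 + 0.0256 = 0.1536
O = 0.1464 / √(0.1692 × 0.1536) = 0.1464 / 0.16121 = 0.9081
O = 0.9081 > 0.4 → Yes.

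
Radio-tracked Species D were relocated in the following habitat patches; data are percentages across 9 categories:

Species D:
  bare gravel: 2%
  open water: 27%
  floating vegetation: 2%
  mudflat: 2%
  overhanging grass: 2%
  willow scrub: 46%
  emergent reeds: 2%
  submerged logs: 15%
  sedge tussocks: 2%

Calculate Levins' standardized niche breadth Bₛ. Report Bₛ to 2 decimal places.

Convert percentages to proportions (divide by 100).
Σpᵢ² = 0.02² + 0.27² + 0.02² + 0.02² + 0.02² + 0.46² + 0.02² + 0.15² + 0.02² = 0.0004 + 0.0729 + 0.0004 + 0.0004 + 0.0004 + 0.2116 + 0.0004 + 0.0225 + 0.0004 = 0.3094
B = 1 / 0.3094 = 3.2321
Bₛ = (B − 1)/(n − 1) = (3.2321 − 1)/(9 − 1) = 2.2321/8 = 0.2790

0.28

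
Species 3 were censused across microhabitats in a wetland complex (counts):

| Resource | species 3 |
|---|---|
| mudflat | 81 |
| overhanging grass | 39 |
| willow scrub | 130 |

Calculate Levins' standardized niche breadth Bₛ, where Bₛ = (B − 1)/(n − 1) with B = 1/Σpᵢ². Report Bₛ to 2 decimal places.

Proportions for species 3 (n=250): 81/250=0.3240, 39/250=0.1560, 130/250=0.5200
Σpᵢ² = 0.3240² + 0.1560² + 0.5200² = 0.104976 + 0.024336 + 0.270400 = 0.399712
B = 1 / 0.399712 = 2.5018
Bₛ = (B − 1)/(n − 1) = (2.5018 − 1)/(3 − 1) = 1.5018/2 = 0.7509

0.75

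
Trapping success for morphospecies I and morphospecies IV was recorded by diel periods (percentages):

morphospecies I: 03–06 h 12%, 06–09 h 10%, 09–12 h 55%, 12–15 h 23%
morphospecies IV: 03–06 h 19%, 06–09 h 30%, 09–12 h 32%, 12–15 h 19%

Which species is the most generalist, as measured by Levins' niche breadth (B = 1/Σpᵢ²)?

Convert percentages to proportions (divide by 100).
Σp_Iᵢ² = 0.12² + 0.10² + 0.55² + 0.23² = 0.0144 + 0.0100 + 0.3025 + 0.0529 = 0.3798
B_I = 1 / 0.3798 = 2.6330
Σp_IVᵢ² = 0.19² + 0.30² + 0.32² + 0.19² = 0.0361 + 0.0900 + 0.1024 + 0.0361 = 0.2646
B_IV = 1 / 0.2646 = 3.7793
Highest B → broadest niche (most generalist): morphospecies IV (B = 3.78).

morphospecies IV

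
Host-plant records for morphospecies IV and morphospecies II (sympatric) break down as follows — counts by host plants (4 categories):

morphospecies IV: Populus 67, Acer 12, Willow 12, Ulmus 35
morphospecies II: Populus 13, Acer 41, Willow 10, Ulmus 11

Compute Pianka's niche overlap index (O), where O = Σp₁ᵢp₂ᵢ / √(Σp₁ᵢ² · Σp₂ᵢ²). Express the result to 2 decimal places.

Proportions for morphospecies IV (n=126): 67/126=0.5317, 12/126=0.0952, 12/126=0.0952, 35/126=0.2778
Proportions for morphospecies II (n=75): 13/75=0.1733, 41/75=0.5467, 10/75=0.1333, 11/75=0.1467
Σ p₁ᵢp₂ᵢ = 0.092144 + 0.052046 + 0.012690 + 0.040753 = 0.197633
Σp_1ᵢ² = 0.5317² + 0.0952² + 0.0952² + 0.2778² = 0.282705 + 0.009063 + 0.009063 + 0.077173 = 0.378004
Σp_2ᵢ² = 0.1733² + 0.5467² + 0.1333² + 0.1467² = 0.030033 + 0.298881 + 0.017769 + 0.021521 = 0.368204
O = 0.197633 / √(0.378004 × 0.368204) = 0.197633 / 0.3730718 = 0.5297

0.53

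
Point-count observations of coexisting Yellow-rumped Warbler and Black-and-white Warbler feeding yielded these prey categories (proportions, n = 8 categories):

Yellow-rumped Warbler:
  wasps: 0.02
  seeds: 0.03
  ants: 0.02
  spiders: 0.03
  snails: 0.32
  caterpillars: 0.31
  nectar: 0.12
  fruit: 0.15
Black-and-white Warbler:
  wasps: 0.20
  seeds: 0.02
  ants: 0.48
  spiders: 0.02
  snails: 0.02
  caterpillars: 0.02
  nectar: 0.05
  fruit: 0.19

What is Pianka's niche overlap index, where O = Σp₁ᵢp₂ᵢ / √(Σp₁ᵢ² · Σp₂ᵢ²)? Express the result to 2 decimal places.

Σ p₁ᵢp₂ᵢ = 0.0040 + 0.0006 + 0.0096 + 0.0006 + 0.0064 + 0.0062 + 0.0060 + 0.0285 = 0.0619
Σp_1ᵢ² = 0.02² + 0.03² + 0.02² + 0.03² + 0.32² + 0.31² + 0.12² + 0.15² = 0.0004 + 0.0009 + 0.0004 + 0.0009 + 0.1024 + 0.0961 + 0.0144 + 0.0225 = 0.2380
Σp_2ᵢ² = 0.20² + 0.02² + 0.48² + 0.02² + 0.02² + 0.02² + 0.05² + 0.19² = 0.0400 + 0.0004 + 0.2304 + 0.0004 + 0.0004 + 0.0004 + 0.0025 + 0.0361 = 0.3106
O = 0.0619 / √(0.2380 × 0.3106) = 0.0619 / 0.27189 = 0.2277

0.23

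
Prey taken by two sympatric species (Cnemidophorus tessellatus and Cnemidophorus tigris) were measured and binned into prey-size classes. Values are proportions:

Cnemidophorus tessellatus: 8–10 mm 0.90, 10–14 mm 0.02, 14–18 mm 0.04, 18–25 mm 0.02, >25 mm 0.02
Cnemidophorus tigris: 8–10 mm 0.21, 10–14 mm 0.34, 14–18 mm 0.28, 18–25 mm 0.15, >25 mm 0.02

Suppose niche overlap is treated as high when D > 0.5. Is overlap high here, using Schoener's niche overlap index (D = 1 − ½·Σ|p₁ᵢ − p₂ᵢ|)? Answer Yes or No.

No

Σ|p₁ᵢ − p₂ᵢ| = 0.69 + 0.32 + 0.24 + 0.13 + 0.00 = 1.38
D = 1 − ½ × 1.38 = 1 − 0.690 = 0.3100
D = 0.3100 < 0.5 → No.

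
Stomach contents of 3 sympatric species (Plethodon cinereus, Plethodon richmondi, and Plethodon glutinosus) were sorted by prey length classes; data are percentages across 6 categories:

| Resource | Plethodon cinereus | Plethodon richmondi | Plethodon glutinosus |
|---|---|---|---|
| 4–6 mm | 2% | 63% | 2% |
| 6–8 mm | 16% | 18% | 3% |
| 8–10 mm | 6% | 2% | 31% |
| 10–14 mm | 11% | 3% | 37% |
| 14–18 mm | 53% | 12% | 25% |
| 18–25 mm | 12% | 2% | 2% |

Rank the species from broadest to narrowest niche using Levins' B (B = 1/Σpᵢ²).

Convert percentages to proportions (divide by 100).
Σp_cineᵢ² = 0.02² + 0.16² + 0.06² + 0.11² + 0.53² + 0.12² = 0.0004 + 0.0256 + 0.0036 + 0.0121 + 0.2809 + 0.0144 = 0.3370
B_cine = 1 / 0.3370 = 2.9674
Σp_richᵢ² = 0.63² + 0.18² + 0.02² + 0.03² + 0.12² + 0.02² = 0.3969 + 0.0324 + 0.0004 + 0.0009 + 0.0144 + 0.0004 = 0.4454
B_rich = 1 / 0.4454 = 2.2452
Σp_glutᵢ² = 0.02² + 0.03² + 0.31² + 0.37² + 0.25² + 0.02² = 0.0004 + 0.0009 + 0.0961 + 0.1369 + 0.0625 + 0.0004 = 0.2972
B_glut = 1 / 0.2972 = 3.3647
Ranking by B (broadest → narrowest): Plethodon glutinosus (3.36) > Plethodon cinereus (2.97) > Plethodon richmondi (2.25)

Plethodon glutinosus > Plethodon cinereus > Plethodon richmondi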